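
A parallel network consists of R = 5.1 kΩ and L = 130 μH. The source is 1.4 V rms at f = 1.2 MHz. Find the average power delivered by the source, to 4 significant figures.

384.3 μW

ω = 2πf = 7.54e+06 rad/s
X_L = ωL = 980.2 Ω
Parallel: admittances add. Y = 1/R + 1/(jωL)
Y = (0.0001961 − j0.001020) S
|Y| = 0.001039 S → |Z| = 1/|Y| = 962.6 Ω, ∠Z = −∠Y = 79.12°
I = V/|Z| = 1.454 mA
P = VI cos φ = 1.4 × 0.001454 × cos(79.12°) = 384.3 μW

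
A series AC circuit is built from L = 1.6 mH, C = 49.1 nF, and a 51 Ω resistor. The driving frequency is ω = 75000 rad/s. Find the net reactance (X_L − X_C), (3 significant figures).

-152 Ω

X_L = ωL = 120 Ω
X_C = 1/(ωC) = 272 Ω
X = 120 − 272 = -152 Ω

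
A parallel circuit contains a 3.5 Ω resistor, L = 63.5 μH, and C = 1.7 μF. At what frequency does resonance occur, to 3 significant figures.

ω₀ = 1/√(LC) = 1/√(6.35e-05 × 1.7e-06) = 96250 rad/s
f₀ = ω₀/(2π) = 15.3 kHz

15.3 kHz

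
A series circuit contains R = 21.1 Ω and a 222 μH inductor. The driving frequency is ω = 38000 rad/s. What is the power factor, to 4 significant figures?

X_L = ωL = 8.436 Ω
Z = 21.10 + j8.436 Ω
|Z| = √(21.10² + 8.436²) = 22.72 Ω
∠Z = arctan(8.436/21.10) = 21.79°
cos φ = cos(21.79°) = 0.9285

0.9285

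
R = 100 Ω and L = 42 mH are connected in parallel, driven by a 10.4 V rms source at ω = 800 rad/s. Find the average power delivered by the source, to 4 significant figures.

1.082 W

X_L = ωL = 33.60 Ω
Parallel: admittances add. Y = 1/R + 1/(jωL)
Y = (0.01000 − j0.02976) S
|Y| = 0.03140 S → |Z| = 1/|Y| = 31.85 Ω, ∠Z = −∠Y = 71.43°
I = V/|Z| = 326.5 mA
P = VI cos φ = 10.4 × 0.3265 × cos(71.43°) = 1.082 W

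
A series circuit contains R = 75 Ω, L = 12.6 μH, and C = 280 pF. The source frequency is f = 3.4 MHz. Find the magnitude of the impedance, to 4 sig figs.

126.6 Ω

ω = 2πf = 2.136e+07 rad/s
X_L = ωL = 269.2 Ω
X_C = 1/(ωC) = 167.2 Ω
Net reactance X = X_L − X_C = 102.0 Ω
Z = 75.00 + j102.0 Ω
|Z| = √(75.00² + 102.0²) = 126.6 Ω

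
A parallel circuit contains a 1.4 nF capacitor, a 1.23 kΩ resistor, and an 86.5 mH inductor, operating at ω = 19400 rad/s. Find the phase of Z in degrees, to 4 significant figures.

34.98°

X_L = ωL = 1678 Ω
X_C = 1/(ωC) = 36820 Ω
Parallel: admittances add. Y = 1/R + 1/(jωL) + jωC
Y = (0.0008130 − j0.0005688) S
|Y| = 0.0009922 S → |Z| = 1/|Y| = 1008 Ω, ∠Z = −∠Y = 34.98°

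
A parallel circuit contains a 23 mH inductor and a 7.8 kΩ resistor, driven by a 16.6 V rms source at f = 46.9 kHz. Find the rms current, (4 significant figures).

ω = 2πf = 294700 rad/s
X_L = ωL = 6778 Ω
Parallel: admittances add. Y = 1/R + 1/(jωL)
Y = (0.0001282 − j0.0001475) S
|Y| = 0.0001955 S → |Z| = 1/|Y| = 5116 Ω, ∠Z = −∠Y = 49.01°
I = V/|Z| = 16.6/5116 = 3.245 mA

3.245 mA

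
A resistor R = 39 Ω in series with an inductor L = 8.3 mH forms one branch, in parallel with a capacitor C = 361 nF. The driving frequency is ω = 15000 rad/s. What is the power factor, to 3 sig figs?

X_L = ωL = 124 Ω
X_C = 1/(ωC) = 185 Ω
Branch 1 (R+jX_L): Z₁ = 39.0 + j124 Ω, |Z₁| = 130 Ω
Branch 2 (−jX_C): Z₂ = −j185 Ω
Parallel: Z = Z₁Z₂/(Z₁+Z₂), |Z| = 336 Ω, ∠Z = 39.7°
cos φ = cos(39.7°) = 0.770

0.770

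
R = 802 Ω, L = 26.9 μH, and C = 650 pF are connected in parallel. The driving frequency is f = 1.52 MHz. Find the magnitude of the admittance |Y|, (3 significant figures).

2.63 mS

ω = 2πf = 9.55e+06 rad/s
X_L = ωL = 257 Ω
X_C = 1/(ωC) = 161 Ω
Parallel: admittances add. Y = 1/R + 1/(jωL) + jωC
Y = (0.00125 + j0.00232) S
|Y| = 0.00263 S → |Z| = 1/|Y| = 380 Ω, ∠Z = −∠Y = -61.7°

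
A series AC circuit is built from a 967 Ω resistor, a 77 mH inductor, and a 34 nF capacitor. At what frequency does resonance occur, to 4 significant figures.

3.111 kHz

ω₀ = 1/√(LC) = 1/√(0.077 × 3.4e-08) = 19540 rad/s
f₀ = ω₀/(2π) = 3.111 kHz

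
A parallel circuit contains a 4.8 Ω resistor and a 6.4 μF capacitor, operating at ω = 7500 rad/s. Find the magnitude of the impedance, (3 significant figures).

X_C = 1/(ωC) = 20.8 Ω
Parallel: admittances add. Y = 1/R + jωC
Y = (0.208 + j0.0480) S
|Y| = 0.214 S → |Z| = 1/|Y| = 4.68 Ω, ∠Z = −∠Y = -13.0°

4.68 Ω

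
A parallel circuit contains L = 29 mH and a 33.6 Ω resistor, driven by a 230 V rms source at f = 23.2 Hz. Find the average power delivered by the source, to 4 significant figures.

ω = 2πf = 145.8 rad/s
X_L = ωL = 4.227 Ω
Parallel: admittances add. Y = 1/R + 1/(jωL)
Y = (0.02976 − j0.2366) S
|Y| = 0.2384 S → |Z| = 1/|Y| = 4.194 Ω, ∠Z = −∠Y = 82.83°
I = V/|Z| = 54.84 A
P = VI cos φ = 230 × 54.84 × cos(82.83°) = 1.574 kW

1.574 kW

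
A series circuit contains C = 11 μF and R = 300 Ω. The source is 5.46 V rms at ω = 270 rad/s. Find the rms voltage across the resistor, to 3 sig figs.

X_C = 1/(ωC) = 337 Ω
Z = 300 − j337 Ω
|Z| = √(300² + 337²) = 451 Ω
I = V/|Z| = 12.1 mA
V_R = I·|Z_R| = 0.0121 × 300 = 3.63 V

3.63 V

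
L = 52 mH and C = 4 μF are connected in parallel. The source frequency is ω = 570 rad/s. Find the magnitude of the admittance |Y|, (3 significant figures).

X_L = ωL = 29.6 Ω
X_C = 1/(ωC) = 439 Ω
Parallel: admittances add. Y = 1/(jωL) + jωC
Y = (0 − j0.0315) S
|Y| = 0.0315 S → |Z| = 1/|Y| = 31.8 Ω, ∠Z = −∠Y = 90.0°

31.5 mS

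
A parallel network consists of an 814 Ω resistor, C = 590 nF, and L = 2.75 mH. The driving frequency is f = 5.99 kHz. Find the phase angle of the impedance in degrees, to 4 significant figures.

ω = 2πf = 37640 rad/s
X_L = ωL = 103.5 Ω
X_C = 1/(ωC) = 45.03 Ω
Parallel: admittances add. Y = 1/R + 1/(jωL) + jωC
Y = (0.001229 + j0.01254) S
|Y| = 0.01260 S → |Z| = 1/|Y| = 79.34 Ω, ∠Z = −∠Y = -84.41°

-84.41°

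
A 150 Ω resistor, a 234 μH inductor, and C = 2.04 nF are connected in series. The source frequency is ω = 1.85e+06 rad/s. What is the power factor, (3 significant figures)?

0.666

X_L = ωL = 433 Ω
X_C = 1/(ωC) = 265 Ω
Net reactance X = X_L − X_C = 168 Ω
Z = 150 + j168 Ω
|Z| = √(150² + 168²) = 225 Ω
∠Z = arctan(168/150) = 48.2°
cos φ = cos(48.2°) = 0.666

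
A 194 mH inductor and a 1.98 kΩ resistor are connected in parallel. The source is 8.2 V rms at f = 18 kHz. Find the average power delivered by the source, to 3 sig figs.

ω = 2πf = 113100 rad/s
X_L = ωL = 21900 Ω
Parallel: admittances add. Y = 1/R + 1/(jωL)
Y = (0.000505 − j4.56e-05) S
|Y| = 0.000507 S → |Z| = 1/|Y| = 1970 Ω, ∠Z = −∠Y = 5.16°
I = V/|Z| = 4.16 mA
P = VI cos φ = 8.2 × 0.00416 × cos(5.16°) = 34.0 mW

34.0 mW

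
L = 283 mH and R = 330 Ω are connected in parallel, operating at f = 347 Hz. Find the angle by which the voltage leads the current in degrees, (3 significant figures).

ω = 2πf = 2180 rad/s
X_L = ωL = 617 Ω
Parallel: admittances add. Y = 1/R + 1/(jωL)
Y = (0.00303 − j0.00162) S
|Y| = 0.00344 S → |Z| = 1/|Y| = 291 Ω, ∠Z = −∠Y = 28.1°

28.1°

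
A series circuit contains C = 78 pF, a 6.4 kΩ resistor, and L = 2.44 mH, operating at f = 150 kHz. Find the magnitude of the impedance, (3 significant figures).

ω = 2πf = 942500 rad/s
X_L = ωL = 2300 Ω
X_C = 1/(ωC) = 13600 Ω
Net reactance X = X_L − X_C = -11300 Ω
Z = 6400 − j11300 Ω
|Z| = √(6400² + 11300²) = 13000 Ω

13000 Ω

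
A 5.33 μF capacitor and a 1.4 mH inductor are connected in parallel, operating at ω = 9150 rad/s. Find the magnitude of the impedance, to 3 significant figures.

34.1 Ω

X_L = ωL = 12.8 Ω
X_C = 1/(ωC) = 20.5 Ω
Parallel: admittances add. Y = 1/(jωL) + jωC
Y = (0 − j0.0293) S
|Y| = 0.0293 S → |Z| = 1/|Y| = 34.1 Ω, ∠Z = −∠Y = 90.0°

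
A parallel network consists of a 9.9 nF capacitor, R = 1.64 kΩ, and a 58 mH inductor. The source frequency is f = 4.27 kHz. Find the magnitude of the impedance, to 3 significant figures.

1390 Ω

ω = 2πf = 26830 rad/s
X_L = ωL = 1560 Ω
X_C = 1/(ωC) = 3760 Ω
Parallel: admittances add. Y = 1/R + 1/(jωL) + jωC
Y = (0.000610 − j0.000377) S
|Y| = 0.000717 S → |Z| = 1/|Y| = 1390 Ω, ∠Z = −∠Y = 31.7°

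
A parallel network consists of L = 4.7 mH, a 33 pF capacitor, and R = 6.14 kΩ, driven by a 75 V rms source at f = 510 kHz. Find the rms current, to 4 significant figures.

12.57 mA

ω = 2πf = 3.204e+06 rad/s
X_L = ωL = 15060 Ω
X_C = 1/(ωC) = 9457 Ω
Parallel: admittances add. Y = 1/R + 1/(jωL) + jωC
Y = (0.0001629 + j3.935e-05) S
|Y| = 0.0001676 S → |Z| = 1/|Y| = 5968 Ω, ∠Z = −∠Y = -13.58°
I = V/|Z| = 75/5968 = 12.57 mA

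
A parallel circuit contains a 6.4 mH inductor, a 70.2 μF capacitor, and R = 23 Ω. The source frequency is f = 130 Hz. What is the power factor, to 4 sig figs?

ω = 2πf = 816.8 rad/s
X_L = ωL = 5.228 Ω
X_C = 1/(ωC) = 17.44 Ω
Parallel: admittances add. Y = 1/R + 1/(jωL) + jωC
Y = (0.04348 − j0.1340) S
|Y| = 0.1408 S → |Z| = 1/|Y| = 7.101 Ω, ∠Z = −∠Y = 72.02°
cos φ = cos(72.02°) = 0.3087

0.3087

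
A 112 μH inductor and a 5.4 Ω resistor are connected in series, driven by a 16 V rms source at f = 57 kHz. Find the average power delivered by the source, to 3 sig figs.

ω = 2πf = 358100 rad/s
X_L = ωL = 40.1 Ω
Z = 5.40 + j40.1 Ω
|Z| = √(5.40² + 40.1²) = 40.5 Ω
∠Z = arctan(40.1/5.40) = 82.3°
I = V/|Z| = 395 mA
P = VI cos φ = 16 × 0.395 × cos(82.3°) = 844 mW

844 mW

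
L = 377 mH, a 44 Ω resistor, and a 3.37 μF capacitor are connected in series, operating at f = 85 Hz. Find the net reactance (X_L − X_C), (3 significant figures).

ω = 2πf = 534.1 rad/s
X_L = ωL = 201 Ω
X_C = 1/(ωC) = 556 Ω
X = 201 − 556 = -354 Ω

-354 Ω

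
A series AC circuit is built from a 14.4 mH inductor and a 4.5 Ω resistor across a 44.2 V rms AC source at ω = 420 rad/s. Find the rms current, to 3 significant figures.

X_L = ωL = 6.05 Ω
Z = 4.50 + j6.05 Ω
|Z| = √(4.50² + 6.05²) = 7.54 Ω
I = V/|Z| = 44.2/7.54 = 5.86 A

5.86 A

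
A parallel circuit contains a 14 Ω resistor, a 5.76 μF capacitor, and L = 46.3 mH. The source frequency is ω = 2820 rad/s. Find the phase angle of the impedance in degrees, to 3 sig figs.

-6.85°

X_L = ωL = 131 Ω
X_C = 1/(ωC) = 61.6 Ω
Parallel: admittances add. Y = 1/R + 1/(jωL) + jωC
Y = (0.0714 + j0.00858) S
|Y| = 0.0719 S → |Z| = 1/|Y| = 13.9 Ω, ∠Z = −∠Y = -6.85°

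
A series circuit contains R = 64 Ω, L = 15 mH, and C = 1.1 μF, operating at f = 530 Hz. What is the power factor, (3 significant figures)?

ω = 2πf = 3330 rad/s
X_L = ωL = 50.0 Ω
X_C = 1/(ωC) = 273 Ω
Net reactance X = X_L − X_C = -223 Ω
Z = 64.0 − j223 Ω
|Z| = √(64.0² + 223²) = 232 Ω
∠Z = arctan(-223/64.0) = -74.0°
cos φ = cos(-74.0°) = 0.276

0.276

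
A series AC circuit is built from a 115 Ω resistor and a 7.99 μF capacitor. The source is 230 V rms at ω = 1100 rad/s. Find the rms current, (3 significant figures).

X_C = 1/(ωC) = 114 Ω
Z = 115 − j114 Ω
|Z| = √(115² + 114²) = 162 Ω
I = V/|Z| = 230/162 = 1.42 A

1.42 A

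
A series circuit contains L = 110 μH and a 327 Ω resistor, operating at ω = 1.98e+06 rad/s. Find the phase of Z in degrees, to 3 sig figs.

33.7°

X_L = ωL = 218 Ω
Z = 327 + j218 Ω
|Z| = √(327² + 218²) = 393 Ω
∠Z = arctan(218/327) = 33.7°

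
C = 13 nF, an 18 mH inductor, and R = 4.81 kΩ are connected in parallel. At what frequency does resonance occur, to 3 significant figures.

ω₀ = 1/√(LC) = 1/√(0.018 × 1.3e-08) = 65370 rad/s
f₀ = ω₀/(2π) = 10.4 kHz

10.4 kHz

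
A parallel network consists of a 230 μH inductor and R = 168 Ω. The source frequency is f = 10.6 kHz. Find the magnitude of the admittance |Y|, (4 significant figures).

ω = 2πf = 66600 rad/s
X_L = ωL = 15.32 Ω
Parallel: admittances add. Y = 1/R + 1/(jωL)
Y = (0.005952 − j0.06528) S
|Y| = 0.06555 S → |Z| = 1/|Y| = 15.26 Ω, ∠Z = −∠Y = 84.79°

65.55 mS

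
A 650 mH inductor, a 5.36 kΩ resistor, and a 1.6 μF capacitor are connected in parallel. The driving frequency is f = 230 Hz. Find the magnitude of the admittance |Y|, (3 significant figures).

ω = 2πf = 1445 rad/s
X_L = ωL = 939 Ω
X_C = 1/(ωC) = 432 Ω
Parallel: admittances add. Y = 1/R + 1/(jωL) + jωC
Y = (0.000187 + j0.00125) S
|Y| = 0.00126 S → |Z| = 1/|Y| = 793 Ω, ∠Z = −∠Y = -81.5°

1.26 mS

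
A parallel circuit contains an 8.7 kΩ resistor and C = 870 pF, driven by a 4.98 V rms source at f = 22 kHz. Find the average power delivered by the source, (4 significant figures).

ω = 2πf = 138200 rad/s
X_C = 1/(ωC) = 8315 Ω
Parallel: admittances add. Y = 1/R + jωC
Y = (0.0001149 + j0.0001203) S
|Y| = 0.0001664 S → |Z| = 1/|Y| = 6011 Ω, ∠Z = −∠Y = -46.30°
I = V/|Z| = 828.5 μA
P = VI cos φ = 4.98 × 0.0008285 × cos(-46.30°) = 2.851 mW

2.851 mW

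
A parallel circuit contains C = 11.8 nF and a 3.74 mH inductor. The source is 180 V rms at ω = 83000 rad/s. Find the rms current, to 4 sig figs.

403.6 mA

X_L = ωL = 310.4 Ω
X_C = 1/(ωC) = 1021 Ω
Parallel: admittances add. Y = 1/(jωL) + jωC
Y = (0 − j0.002242) S
|Y| = 0.002242 S → |Z| = 1/|Y| = 446.0 Ω, ∠Z = −∠Y = 90.00°
I = V/|Z| = 180/446.0 = 403.6 mA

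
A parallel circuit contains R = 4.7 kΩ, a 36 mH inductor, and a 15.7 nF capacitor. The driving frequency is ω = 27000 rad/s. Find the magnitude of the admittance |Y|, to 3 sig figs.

641 μS

X_L = ωL = 972 Ω
X_C = 1/(ωC) = 2360 Ω
Parallel: admittances add. Y = 1/R + 1/(jωL) + jωC
Y = (0.000213 − j0.000605) S
|Y| = 0.000641 S → |Z| = 1/|Y| = 1560 Ω, ∠Z = −∠Y = 70.6°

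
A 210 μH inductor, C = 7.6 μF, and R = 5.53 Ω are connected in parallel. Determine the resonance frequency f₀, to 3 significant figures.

3.98 kHz

ω₀ = 1/√(LC) = 1/√(0.00021 × 7.6e-06) = 25030 rad/s
f₀ = ω₀/(2π) = 3.98 kHz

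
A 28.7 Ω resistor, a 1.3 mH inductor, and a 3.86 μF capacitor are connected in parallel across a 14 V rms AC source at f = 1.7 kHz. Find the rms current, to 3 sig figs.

651 mA

ω = 2πf = 10680 rad/s
X_L = ωL = 13.9 Ω
X_C = 1/(ωC) = 24.3 Ω
Parallel: admittances add. Y = 1/R + 1/(jωL) + jωC
Y = (0.0348 − j0.0308) S
|Y| = 0.0465 S → |Z| = 1/|Y| = 21.5 Ω, ∠Z = −∠Y = 41.5°
I = V/|Z| = 14/21.5 = 651 mA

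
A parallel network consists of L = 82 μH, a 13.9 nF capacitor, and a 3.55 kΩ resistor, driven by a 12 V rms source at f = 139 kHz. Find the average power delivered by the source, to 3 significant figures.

ω = 2πf = 873400 rad/s
X_L = ωL = 71.6 Ω
X_C = 1/(ωC) = 82.4 Ω
Parallel: admittances add. Y = 1/R + 1/(jωL) + jωC
Y = (0.000282 − j0.00182) S
|Y| = 0.00185 S → |Z| = 1/|Y| = 542 Ω, ∠Z = −∠Y = 81.2°
I = V/|Z| = 22.1 mA
P = VI cos φ = 12 × 0.0221 × cos(81.2°) = 40.6 mW

40.6 mW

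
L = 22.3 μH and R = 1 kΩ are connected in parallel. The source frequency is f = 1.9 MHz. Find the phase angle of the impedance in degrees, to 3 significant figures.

75.1°

ω = 2πf = 1.194e+07 rad/s
X_L = ωL = 266 Ω
Parallel: admittances add. Y = 1/R + 1/(jωL)
Y = (0.00100 − j0.00376) S
|Y| = 0.00389 S → |Z| = 1/|Y| = 257 Ω, ∠Z = −∠Y = 75.1°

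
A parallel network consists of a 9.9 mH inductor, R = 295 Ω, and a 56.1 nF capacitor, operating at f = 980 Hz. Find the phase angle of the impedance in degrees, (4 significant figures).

ω = 2πf = 6158 rad/s
X_L = ωL = 60.96 Ω
X_C = 1/(ωC) = 2895 Ω
Parallel: admittances add. Y = 1/R + 1/(jωL) + jωC
Y = (0.003390 − j0.01606) S
|Y| = 0.01641 S → |Z| = 1/|Y| = 60.93 Ω, ∠Z = −∠Y = 78.08°

78.08°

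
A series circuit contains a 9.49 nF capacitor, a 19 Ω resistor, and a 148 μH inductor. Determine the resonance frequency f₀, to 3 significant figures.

134 kHz

ω₀ = 1/√(LC) = 1/√(0.000148 × 9.49e-09) = 843800 rad/s
f₀ = ω₀/(2π) = 134 kHz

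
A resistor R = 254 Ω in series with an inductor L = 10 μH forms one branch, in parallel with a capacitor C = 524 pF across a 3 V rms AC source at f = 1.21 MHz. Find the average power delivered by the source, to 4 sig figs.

ω = 2πf = 7.603e+06 rad/s
X_L = ωL = 76.03 Ω
X_C = 1/(ωC) = 251.0 Ω
Branch 1 (R+jX_L): Z₁ = 254.0 + j76.03 Ω, |Z₁| = 265.1 Ω
Branch 2 (−jX_C): Z₂ = −j251.0 Ω
Parallel: Z = Z₁Z₂/(Z₁+Z₂), |Z| = 215.8 Ω, ∠Z = -38.77°
I = V/|Z| = 13.90 mA
P = VI cos φ = 3 × 0.01390 × cos(-38.77°) = 32.52 mW

32.52 mW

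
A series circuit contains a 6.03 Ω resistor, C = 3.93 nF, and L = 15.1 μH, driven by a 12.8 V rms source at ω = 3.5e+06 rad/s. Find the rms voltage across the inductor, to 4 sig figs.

32.61 V

X_L = ωL = 52.85 Ω
X_C = 1/(ωC) = 72.70 Ω
Net reactance X = X_L − X_C = -19.85 Ω
Z = 6.030 − j19.85 Ω
|Z| = √(6.030² + 19.85²) = 20.75 Ω
I = V/|Z| = 617.0 mA
V_L = I·|Z_L| = 0.6170 × 52.85 = 32.61 V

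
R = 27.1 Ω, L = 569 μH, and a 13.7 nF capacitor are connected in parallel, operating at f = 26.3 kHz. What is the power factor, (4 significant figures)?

0.9752

ω = 2πf = 165200 rad/s
X_L = ωL = 94.03 Ω
X_C = 1/(ωC) = 441.7 Ω
Parallel: admittances add. Y = 1/R + 1/(jωL) + jωC
Y = (0.03690 − j0.008371) S
|Y| = 0.03784 S → |Z| = 1/|Y| = 26.43 Ω, ∠Z = −∠Y = 12.78°
cos φ = cos(12.78°) = 0.9752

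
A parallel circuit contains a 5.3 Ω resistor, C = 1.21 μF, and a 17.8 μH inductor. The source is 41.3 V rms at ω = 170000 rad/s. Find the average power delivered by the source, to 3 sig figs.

322 W

X_L = ωL = 3.03 Ω
X_C = 1/(ωC) = 4.86 Ω
Parallel: admittances add. Y = 1/R + 1/(jωL) + jωC
Y = (0.189 − j0.125) S
|Y| = 0.226 S → |Z| = 1/|Y| = 4.42 Ω, ∠Z = −∠Y = 33.5°
I = V/|Z| = 9.34 A
P = VI cos φ = 41.3 × 9.34 × cos(33.5°) = 322 W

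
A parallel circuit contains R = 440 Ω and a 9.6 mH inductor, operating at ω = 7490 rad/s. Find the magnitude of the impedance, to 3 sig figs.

71.0 Ω

X_L = ωL = 71.9 Ω
Parallel: admittances add. Y = 1/R + 1/(jωL)
Y = (0.00227 − j0.0139) S
|Y| = 0.0141 S → |Z| = 1/|Y| = 71.0 Ω, ∠Z = −∠Y = 80.7°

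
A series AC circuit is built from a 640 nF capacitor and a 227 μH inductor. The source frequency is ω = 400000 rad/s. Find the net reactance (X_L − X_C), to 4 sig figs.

86.89 Ω

X_L = ωL = 90.80 Ω
X_C = 1/(ωC) = 3.906 Ω
X = 90.80 − 3.906 = 86.89 Ω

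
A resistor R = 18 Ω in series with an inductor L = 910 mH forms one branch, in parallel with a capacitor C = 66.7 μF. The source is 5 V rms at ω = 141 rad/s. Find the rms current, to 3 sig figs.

10.3 mA

X_L = ωL = 128 Ω
X_C = 1/(ωC) = 106 Ω
Branch 1 (R+jX_L): Z₁ = 18.0 + j128 Ω, |Z₁| = 130 Ω
Branch 2 (−jX_C): Z₂ = −j106 Ω
Parallel: Z = Z₁Z₂/(Z₁+Z₂), |Z| = 485 Ω, ∠Z = -58.7°
I = V/|Z| = 5/485 = 10.3 mA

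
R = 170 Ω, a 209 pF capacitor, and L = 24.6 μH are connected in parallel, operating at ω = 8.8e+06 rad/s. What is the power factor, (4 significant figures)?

0.9041

X_L = ωL = 216.5 Ω
X_C = 1/(ωC) = 543.7 Ω
Parallel: admittances add. Y = 1/R + 1/(jωL) + jωC
Y = (0.005882 − j0.002780) S
|Y| = 0.006506 S → |Z| = 1/|Y| = 153.7 Ω, ∠Z = −∠Y = 25.30°
cos φ = cos(25.30°) = 0.9041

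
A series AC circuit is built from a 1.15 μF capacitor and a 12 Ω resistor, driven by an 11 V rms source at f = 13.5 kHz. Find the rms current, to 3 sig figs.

697 mA

ω = 2πf = 84820 rad/s
X_C = 1/(ωC) = 10.3 Ω
Z = 12.0 − j10.3 Ω
|Z| = √(12.0² + 10.3²) = 15.8 Ω
I = V/|Z| = 11/15.8 = 697 mA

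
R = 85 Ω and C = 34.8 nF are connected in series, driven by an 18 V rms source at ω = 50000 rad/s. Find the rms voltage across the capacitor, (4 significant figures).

X_C = 1/(ωC) = 574.7 Ω
Z = 85.00 − j574.7 Ω
|Z| = √(85.00² + 574.7²) = 581.0 Ω
I = V/|Z| = 30.98 mA
V_C = I·|Z_C| = 0.03098 × 574.7 = 17.81 V

17.81 V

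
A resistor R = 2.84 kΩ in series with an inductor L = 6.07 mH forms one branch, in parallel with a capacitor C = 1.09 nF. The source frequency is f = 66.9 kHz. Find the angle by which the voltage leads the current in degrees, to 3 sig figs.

ω = 2πf = 420300 rad/s
X_L = ωL = 2550 Ω
X_C = 1/(ωC) = 2180 Ω
Branch 1 (R+jX_L): Z₁ = 2840 + j2550 Ω, |Z₁| = 3820 Ω
Branch 2 (−jX_C): Z₂ = −j2180 Ω
Parallel: Z = Z₁Z₂/(Z₁+Z₂), |Z| = 2910 Ω, ∠Z = -55.5°

-55.5°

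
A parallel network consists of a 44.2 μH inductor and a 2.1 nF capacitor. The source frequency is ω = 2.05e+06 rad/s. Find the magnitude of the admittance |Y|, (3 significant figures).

6.73 mS

X_L = ωL = 90.6 Ω
X_C = 1/(ωC) = 232 Ω
Parallel: admittances add. Y = 1/(jωL) + jωC
Y = (0 − j0.00673) S
|Y| = 0.00673 S → |Z| = 1/|Y| = 149 Ω, ∠Z = −∠Y = 90.0°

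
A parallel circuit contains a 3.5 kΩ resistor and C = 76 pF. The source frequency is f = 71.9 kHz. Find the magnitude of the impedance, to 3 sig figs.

3470 Ω

ω = 2πf = 451800 rad/s
X_C = 1/(ωC) = 29100 Ω
Parallel: admittances add. Y = 1/R + jωC
Y = (0.000286 + j3.43e-05) S
|Y| = 0.000288 S → |Z| = 1/|Y| = 3470 Ω, ∠Z = −∠Y = -6.85°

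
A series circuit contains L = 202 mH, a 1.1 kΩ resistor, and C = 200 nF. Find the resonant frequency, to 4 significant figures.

ω₀ = 1/√(LC) = 1/√(0.202 × 2e-07) = 4975 rad/s
f₀ = ω₀/(2π) = 791.8 Hz

791.8 Hz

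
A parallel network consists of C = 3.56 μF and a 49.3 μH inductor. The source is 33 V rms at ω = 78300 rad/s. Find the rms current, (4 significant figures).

X_L = ωL = 3.860 Ω
X_C = 1/(ωC) = 3.587 Ω
Parallel: admittances add. Y = 1/(jωL) + jωC
Y = (0 + j0.01969) S
|Y| = 0.01969 S → |Z| = 1/|Y| = 50.78 Ω, ∠Z = −∠Y = -90.00°
I = V/|Z| = 33/50.78 = 649.9 mA

649.9 mA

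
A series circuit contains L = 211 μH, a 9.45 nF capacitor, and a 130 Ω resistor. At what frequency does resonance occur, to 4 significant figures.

ω₀ = 1/√(LC) = 1/√(0.000211 × 9.45e-09) = 708200 rad/s
f₀ = ω₀/(2π) = 112.7 kHz

112.7 kHz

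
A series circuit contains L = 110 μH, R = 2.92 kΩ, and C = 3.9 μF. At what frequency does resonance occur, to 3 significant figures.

7.68 kHz

ω₀ = 1/√(LC) = 1/√(0.00011 × 3.9e-06) = 48280 rad/s
f₀ = ω₀/(2π) = 7.68 kHz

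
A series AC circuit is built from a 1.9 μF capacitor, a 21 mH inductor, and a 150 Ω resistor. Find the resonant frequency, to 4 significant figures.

ω₀ = 1/√(LC) = 1/√(0.021 × 1.9e-06) = 5006 rad/s
f₀ = ω₀/(2π) = 796.8 Hz

796.8 Hz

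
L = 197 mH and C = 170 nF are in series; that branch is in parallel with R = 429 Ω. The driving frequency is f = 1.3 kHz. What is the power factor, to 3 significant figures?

ω = 2πf = 8168 rad/s
X_L = ωL = 1610 Ω
X_C = 1/(ωC) = 720 Ω
Branch 1: Z₁ = R = 429 Ω
Branch 2 (series LC): Z₂ = j(X_L − X_C) = j889 Ω
Parallel: Z = Z₁Z₂/(Z₁+Z₂), |Z| = 386 Ω, ∠Z = 25.8°
cos φ = cos(25.8°) = 0.901

0.901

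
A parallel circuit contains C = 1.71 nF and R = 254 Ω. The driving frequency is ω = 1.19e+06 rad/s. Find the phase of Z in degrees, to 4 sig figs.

-27.33°

X_C = 1/(ωC) = 491.4 Ω
Parallel: admittances add. Y = 1/R + jωC
Y = (0.003937 + j0.002035) S
|Y| = 0.004432 S → |Z| = 1/|Y| = 225.6 Ω, ∠Z = −∠Y = -27.33°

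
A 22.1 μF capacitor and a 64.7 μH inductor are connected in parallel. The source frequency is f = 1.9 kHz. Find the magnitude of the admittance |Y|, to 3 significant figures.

1.03 S

ω = 2πf = 11940 rad/s
X_L = ωL = 0.772 Ω
X_C = 1/(ωC) = 3.79 Ω
Parallel: admittances add. Y = 1/(jωL) + jωC
Y = (0 − j1.03) S
|Y| = 1.03 S → |Z| = 1/|Y| = 0.970 Ω, ∠Z = −∠Y = 90.0°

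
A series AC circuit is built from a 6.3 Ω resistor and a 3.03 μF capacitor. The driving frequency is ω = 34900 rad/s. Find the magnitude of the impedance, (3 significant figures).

11.4 Ω

X_C = 1/(ωC) = 9.46 Ω
Z = 6.30 − j9.46 Ω
|Z| = √(6.30² + 9.46²) = 11.4 Ω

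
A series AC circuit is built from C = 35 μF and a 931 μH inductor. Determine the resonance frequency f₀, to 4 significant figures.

881.7 Hz

ω₀ = 1/√(LC) = 1/√(0.000931 × 3.5e-05) = 5540 rad/s
f₀ = ω₀/(2π) = 881.7 Hz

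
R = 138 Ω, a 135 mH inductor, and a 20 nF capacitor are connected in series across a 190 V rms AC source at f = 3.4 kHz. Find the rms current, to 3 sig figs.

339 mA

ω = 2πf = 21360 rad/s
X_L = ωL = 2880 Ω
X_C = 1/(ωC) = 2340 Ω
Net reactance X = X_L − X_C = 543 Ω
Z = 138 + j543 Ω
|Z| = √(138² + 543²) = 561 Ω
I = V/|Z| = 190/561 = 339 mA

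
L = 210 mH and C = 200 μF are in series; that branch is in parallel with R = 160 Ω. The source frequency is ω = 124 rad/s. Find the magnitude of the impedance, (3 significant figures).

X_L = ωL = 26.0 Ω
X_C = 1/(ωC) = 40.3 Ω
Branch 1: Z₁ = R = 160 Ω
Branch 2 (series LC): Z₂ = j(X_L − X_C) = −j14.3 Ω
Parallel: Z = Z₁Z₂/(Z₁+Z₂), |Z| = 14.2 Ω, ∠Z = -84.9°

14.2 Ω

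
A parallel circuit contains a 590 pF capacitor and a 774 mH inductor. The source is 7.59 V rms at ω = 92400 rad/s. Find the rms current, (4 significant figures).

307.6 μA

X_L = ωL = 71520 Ω
X_C = 1/(ωC) = 18340 Ω
Parallel: admittances add. Y = 1/(jωL) + jωC
Y = (0 + j4.053e-05) S
|Y| = 4.053e-05 S → |Z| = 1/|Y| = 24670 Ω, ∠Z = −∠Y = -90.00°
I = V/|Z| = 7.59/24670 = 307.6 μA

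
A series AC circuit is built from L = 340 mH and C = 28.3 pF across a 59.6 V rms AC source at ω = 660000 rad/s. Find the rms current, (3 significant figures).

X_L = ωL = 224000 Ω
X_C = 1/(ωC) = 53500 Ω
Net reactance X = X_L − X_C = 171000 Ω
Z = j171000 Ω
|Z| = √(0² + 171000²) = 171000 Ω
I = V/|Z| = 59.6/171000 = 349 μA

349 μA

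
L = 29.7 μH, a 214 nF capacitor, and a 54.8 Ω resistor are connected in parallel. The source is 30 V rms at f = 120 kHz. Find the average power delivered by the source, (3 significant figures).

16.4 W

ω = 2πf = 754000 rad/s
X_L = ωL = 22.4 Ω
X_C = 1/(ωC) = 6.20 Ω
Parallel: admittances add. Y = 1/R + 1/(jωL) + jωC
Y = (0.0182 + j0.117) S
|Y| = 0.118 S → |Z| = 1/|Y| = 8.47 Ω, ∠Z = −∠Y = -81.1°
I = V/|Z| = 3.54 A
P = VI cos φ = 30 × 3.54 × cos(-81.1°) = 16.4 W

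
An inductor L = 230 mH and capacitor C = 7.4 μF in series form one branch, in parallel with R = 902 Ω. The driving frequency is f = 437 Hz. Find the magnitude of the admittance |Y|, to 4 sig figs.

ω = 2πf = 2746 rad/s
X_L = ωL = 631.5 Ω
X_C = 1/(ωC) = 49.22 Ω
Branch 1: Z₁ = R = 902.0 Ω
Branch 2 (series LC): Z₂ = j(X_L − X_C) = j582.3 Ω
Parallel: Z = Z₁Z₂/(Z₁+Z₂), |Z| = 489.2 Ω, ∠Z = 57.15°
|Y| = 1/|Z| = 2.044 mS

2.044 mS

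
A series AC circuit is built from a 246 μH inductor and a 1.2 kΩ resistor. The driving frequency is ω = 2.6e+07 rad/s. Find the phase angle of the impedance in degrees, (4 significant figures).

X_L = ωL = 6396 Ω
Z = 1200 + j6396 Ω
|Z| = √(1200² + 6396²) = 6508 Ω
∠Z = arctan(6396/1200) = 79.37°

79.37°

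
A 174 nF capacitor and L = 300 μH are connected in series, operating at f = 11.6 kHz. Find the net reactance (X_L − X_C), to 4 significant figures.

ω = 2πf = 72880 rad/s
X_L = ωL = 21.87 Ω
X_C = 1/(ωC) = 78.85 Ω
X = 21.87 − 78.85 = -56.99 Ω

-56.99 Ω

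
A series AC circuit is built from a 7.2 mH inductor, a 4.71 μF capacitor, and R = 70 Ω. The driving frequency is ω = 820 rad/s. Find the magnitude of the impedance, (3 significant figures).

263 Ω

X_L = ωL = 5.90 Ω
X_C = 1/(ωC) = 259 Ω
Net reactance X = X_L − X_C = -253 Ω
Z = 70.0 − j253 Ω
|Z| = √(70.0² + 253²) = 263 Ω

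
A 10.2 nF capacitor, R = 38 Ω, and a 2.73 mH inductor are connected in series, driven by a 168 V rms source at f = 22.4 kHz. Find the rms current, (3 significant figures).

534 mA

ω = 2πf = 140700 rad/s
X_L = ωL = 384 Ω
X_C = 1/(ωC) = 697 Ω
Net reactance X = X_L − X_C = -312 Ω
Z = 38.0 − j312 Ω
|Z| = √(38.0² + 312²) = 315 Ω
I = V/|Z| = 168/315 = 534 mA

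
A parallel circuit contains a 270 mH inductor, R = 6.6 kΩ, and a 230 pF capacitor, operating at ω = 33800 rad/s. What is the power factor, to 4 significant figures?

0.8300

X_L = ωL = 9126 Ω
X_C = 1/(ωC) = 128600 Ω
Parallel: admittances add. Y = 1/R + 1/(jωL) + jωC
Y = (0.0001515 − j0.0001018) S
|Y| = 0.0001825 S → |Z| = 1/|Y| = 5478 Ω, ∠Z = −∠Y = 33.90°
cos φ = cos(33.90°) = 0.8300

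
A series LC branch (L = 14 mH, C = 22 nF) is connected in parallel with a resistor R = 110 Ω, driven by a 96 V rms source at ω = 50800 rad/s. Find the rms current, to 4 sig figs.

X_L = ωL = 711.2 Ω
X_C = 1/(ωC) = 894.8 Ω
Branch 1: Z₁ = R = 110.0 Ω
Branch 2 (series LC): Z₂ = j(X_L − X_C) = −j183.6 Ω
Parallel: Z = Z₁Z₂/(Z₁+Z₂), |Z| = 94.36 Ω, ∠Z = -30.93°
I = V/|Z| = 96/94.36 = 1.017 A

1.017 A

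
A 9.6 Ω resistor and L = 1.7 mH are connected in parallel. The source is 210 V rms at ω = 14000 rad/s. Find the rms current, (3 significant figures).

X_L = ωL = 23.8 Ω
Parallel: admittances add. Y = 1/R + 1/(jωL)
Y = (0.104 − j0.0420) S
|Y| = 0.112 S → |Z| = 1/|Y| = 8.90 Ω, ∠Z = −∠Y = 22.0°
I = V/|Z| = 210/8.90 = 23.6 A

23.6 A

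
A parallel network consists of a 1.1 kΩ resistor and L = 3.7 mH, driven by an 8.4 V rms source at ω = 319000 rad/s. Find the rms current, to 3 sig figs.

X_L = ωL = 1180 Ω
Parallel: admittances add. Y = 1/R + 1/(jωL)
Y = (0.000909 − j0.000847) S
|Y| = 0.00124 S → |Z| = 1/|Y| = 805 Ω, ∠Z = −∠Y = 43.0°
I = V/|Z| = 8.4/805 = 10.4 mA

10.4 mA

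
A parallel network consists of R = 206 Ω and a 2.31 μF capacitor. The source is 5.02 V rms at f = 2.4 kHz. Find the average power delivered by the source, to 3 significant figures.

122 mW

ω = 2πf = 15080 rad/s
X_C = 1/(ωC) = 28.7 Ω
Parallel: admittances add. Y = 1/R + jωC
Y = (0.00485 + j0.0348) S
|Y| = 0.0352 S → |Z| = 1/|Y| = 28.4 Ω, ∠Z = −∠Y = -82.1°
I = V/|Z| = 177 mA
P = VI cos φ = 5.02 × 0.177 × cos(-82.1°) = 122 mW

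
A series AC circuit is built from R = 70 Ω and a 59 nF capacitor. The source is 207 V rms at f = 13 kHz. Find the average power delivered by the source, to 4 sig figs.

ω = 2πf = 81680 rad/s
X_C = 1/(ωC) = 207.5 Ω
Z = 70.00 − j207.5 Ω
|Z| = √(70.00² + 207.5²) = 219.0 Ω
∠Z = arctan(-207.5/70.00) = -71.36°
I = V/|Z| = 945.2 mA
P = VI cos φ = 207 × 0.9452 × cos(-71.36°) = 62.54 W

62.54 W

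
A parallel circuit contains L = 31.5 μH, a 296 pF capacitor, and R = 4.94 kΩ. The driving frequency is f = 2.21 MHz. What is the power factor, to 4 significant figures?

0.1103

ω = 2πf = 1.389e+07 rad/s
X_L = ωL = 437.4 Ω
X_C = 1/(ωC) = 243.3 Ω
Parallel: admittances add. Y = 1/R + 1/(jωL) + jωC
Y = (0.0002024 + j0.001824) S
|Y| = 0.001835 S → |Z| = 1/|Y| = 544.9 Ω, ∠Z = −∠Y = -83.67°
cos φ = cos(-83.67°) = 0.1103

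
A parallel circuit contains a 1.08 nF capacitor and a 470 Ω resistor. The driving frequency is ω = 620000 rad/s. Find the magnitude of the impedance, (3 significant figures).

448 Ω

X_C = 1/(ωC) = 1490 Ω
Parallel: admittances add. Y = 1/R + jωC
Y = (0.00213 + j0.000670) S
|Y| = 0.00223 S → |Z| = 1/|Y| = 448 Ω, ∠Z = −∠Y = -17.5°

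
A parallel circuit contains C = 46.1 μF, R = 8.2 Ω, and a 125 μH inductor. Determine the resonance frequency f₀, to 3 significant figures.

ω₀ = 1/√(LC) = 1/√(0.000125 × 4.61e-05) = 13170 rad/s
f₀ = ω₀/(2π) = 2.10 kHz

2.10 kHz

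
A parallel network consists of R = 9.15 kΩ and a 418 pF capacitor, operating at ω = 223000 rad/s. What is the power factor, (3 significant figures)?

X_C = 1/(ωC) = 10700 Ω
Parallel: admittances add. Y = 1/R + jωC
Y = (0.000109 + j9.32e-05) S
|Y| = 0.000144 S → |Z| = 1/|Y| = 6960 Ω, ∠Z = −∠Y = -40.5°
cos φ = cos(-40.5°) = 0.761

0.761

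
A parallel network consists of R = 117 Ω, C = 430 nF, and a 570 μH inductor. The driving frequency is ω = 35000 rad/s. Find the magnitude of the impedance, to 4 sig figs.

27.70 Ω

X_L = ωL = 19.95 Ω
X_C = 1/(ωC) = 66.45 Ω
Parallel: admittances add. Y = 1/R + 1/(jωL) + jωC
Y = (0.008547 − j0.03508) S
|Y| = 0.03610 S → |Z| = 1/|Y| = 27.70 Ω, ∠Z = −∠Y = 76.31°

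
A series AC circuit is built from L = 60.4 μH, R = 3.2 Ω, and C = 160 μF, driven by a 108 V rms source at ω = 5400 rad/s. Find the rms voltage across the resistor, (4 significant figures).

104.5 V

X_L = ωL = 0.3262 Ω
X_C = 1/(ωC) = 1.157 Ω
Net reactance X = X_L − X_C = -0.8312 Ω
Z = 3.200 − j0.8312 Ω
|Z| = √(3.200² + 0.8312²) = 3.306 Ω
I = V/|Z| = 32.67 A
V_R = I·|Z_R| = 32.67 × 3.200 = 104.5 V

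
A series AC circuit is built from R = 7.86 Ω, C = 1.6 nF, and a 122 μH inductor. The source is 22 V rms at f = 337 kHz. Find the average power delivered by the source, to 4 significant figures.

2.681 W

ω = 2πf = 2.117e+06 rad/s
X_L = ωL = 258.3 Ω
X_C = 1/(ωC) = 295.2 Ω
Net reactance X = X_L − X_C = -36.84 Ω
Z = 7.860 − j36.84 Ω
|Z| = √(7.860² + 36.84²) = 37.67 Ω
∠Z = arctan(-36.84/7.860) = -77.96°
I = V/|Z| = 584.0 mA
P = VI cos φ = 22 × 0.5840 × cos(-77.96°) = 2.681 W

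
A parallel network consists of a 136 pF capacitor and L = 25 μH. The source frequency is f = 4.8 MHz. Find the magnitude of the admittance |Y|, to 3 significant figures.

ω = 2πf = 3.016e+07 rad/s
X_L = ωL = 754 Ω
X_C = 1/(ωC) = 244 Ω
Parallel: admittances add. Y = 1/(jωL) + jωC
Y = (0 + j0.00278) S
|Y| = 0.00278 S → |Z| = 1/|Y| = 360 Ω, ∠Z = −∠Y = -90.0°

2.78 mS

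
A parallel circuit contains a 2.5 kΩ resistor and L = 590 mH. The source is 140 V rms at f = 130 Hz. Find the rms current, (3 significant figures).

ω = 2πf = 816.8 rad/s
X_L = ωL = 482 Ω
Parallel: admittances add. Y = 1/R + 1/(jωL)
Y = (0.000400 − j0.00208) S
|Y| = 0.00211 S → |Z| = 1/|Y| = 473 Ω, ∠Z = −∠Y = 79.1°
I = V/|Z| = 140/473 = 296 mA

296 mA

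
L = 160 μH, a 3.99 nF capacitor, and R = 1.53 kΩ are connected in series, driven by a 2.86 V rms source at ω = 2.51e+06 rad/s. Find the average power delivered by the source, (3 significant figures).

X_L = ωL = 402 Ω
X_C = 1/(ωC) = 99.9 Ω
Net reactance X = X_L − X_C = 302 Ω
Z = 1530 + j302 Ω
|Z| = √(1530² + 302²) = 1560 Ω
∠Z = arctan(302/1530) = 11.2°
I = V/|Z| = 1.83 mA
P = VI cos φ = 2.86 × 0.00183 × cos(11.2°) = 5.15 mW

5.15 mW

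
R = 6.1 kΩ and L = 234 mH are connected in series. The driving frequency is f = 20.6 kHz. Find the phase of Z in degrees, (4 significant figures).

ω = 2πf = 129400 rad/s
X_L = ωL = 30290 Ω
Z = 6100 + j30290 Ω
|Z| = √(6100² + 30290²) = 30900 Ω
∠Z = arctan(30290/6100) = 78.61°

78.61°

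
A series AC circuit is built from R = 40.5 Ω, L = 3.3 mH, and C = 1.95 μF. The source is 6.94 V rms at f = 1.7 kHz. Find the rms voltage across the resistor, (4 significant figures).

6.619 V

ω = 2πf = 10680 rad/s
X_L = ωL = 35.25 Ω
X_C = 1/(ωC) = 48.01 Ω
Net reactance X = X_L − X_C = -12.76 Ω
Z = 40.50 − j12.76 Ω
|Z| = √(40.50² + 12.76²) = 42.46 Ω
I = V/|Z| = 163.4 mA
V_R = I·|Z_R| = 0.1634 × 40.50 = 6.619 V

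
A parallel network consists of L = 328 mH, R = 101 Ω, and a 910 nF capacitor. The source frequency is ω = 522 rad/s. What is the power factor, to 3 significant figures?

0.879

X_L = ωL = 171 Ω
X_C = 1/(ωC) = 2110 Ω
Parallel: admittances add. Y = 1/R + 1/(jωL) + jωC
Y = (0.00990 − j0.00537) S
|Y| = 0.0113 S → |Z| = 1/|Y| = 88.8 Ω, ∠Z = −∠Y = 28.5°
cos φ = cos(28.5°) = 0.879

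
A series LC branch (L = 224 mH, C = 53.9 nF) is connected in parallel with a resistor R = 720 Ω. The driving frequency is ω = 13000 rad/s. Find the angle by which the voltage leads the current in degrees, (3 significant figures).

X_L = ωL = 2910 Ω
X_C = 1/(ωC) = 1430 Ω
Branch 1: Z₁ = R = 720 Ω
Branch 2 (series LC): Z₂ = j(X_L − X_C) = j1480 Ω
Parallel: Z = Z₁Z₂/(Z₁+Z₂), |Z| = 648 Ω, ∠Z = 25.9°

25.9°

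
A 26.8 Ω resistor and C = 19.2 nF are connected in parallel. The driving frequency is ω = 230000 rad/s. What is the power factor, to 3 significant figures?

0.993

X_C = 1/(ωC) = 226 Ω
Parallel: admittances add. Y = 1/R + jωC
Y = (0.0373 + j0.00442) S
|Y| = 0.0376 S → |Z| = 1/|Y| = 26.6 Ω, ∠Z = −∠Y = -6.75°
cos φ = cos(-6.75°) = 0.993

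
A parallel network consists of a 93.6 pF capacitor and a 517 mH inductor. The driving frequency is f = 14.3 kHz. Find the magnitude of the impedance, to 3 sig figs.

ω = 2πf = 89850 rad/s
X_L = ωL = 46500 Ω
X_C = 1/(ωC) = 119000 Ω
Parallel: admittances add. Y = 1/(jωL) + jωC
Y = (0 − j1.31e-05) S
|Y| = 1.31e-05 S → |Z| = 1/|Y| = 76200 Ω, ∠Z = −∠Y = 90.0°

76200 Ω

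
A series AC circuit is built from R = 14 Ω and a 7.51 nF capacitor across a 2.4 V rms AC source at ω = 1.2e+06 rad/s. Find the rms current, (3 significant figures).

X_C = 1/(ωC) = 111 Ω
Z = 14.0 − j111 Ω
|Z| = √(14.0² + 111²) = 112 Ω
I = V/|Z| = 2.4/112 = 21.5 mA

21.5 mA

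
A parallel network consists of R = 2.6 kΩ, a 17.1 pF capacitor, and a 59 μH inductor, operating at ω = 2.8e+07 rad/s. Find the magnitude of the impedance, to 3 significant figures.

X_L = ωL = 1650 Ω
X_C = 1/(ωC) = 2090 Ω
Parallel: admittances add. Y = 1/R + 1/(jωL) + jωC
Y = (0.000385 − j0.000127) S
|Y| = 0.000405 S → |Z| = 1/|Y| = 2470 Ω, ∠Z = −∠Y = 18.2°

2470 Ω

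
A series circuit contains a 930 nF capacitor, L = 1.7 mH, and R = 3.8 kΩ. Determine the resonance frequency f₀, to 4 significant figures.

ω₀ = 1/√(LC) = 1/√(0.0017 × 9.3e-07) = 25150 rad/s
f₀ = ω₀/(2π) = 4.003 kHz

4.003 kHz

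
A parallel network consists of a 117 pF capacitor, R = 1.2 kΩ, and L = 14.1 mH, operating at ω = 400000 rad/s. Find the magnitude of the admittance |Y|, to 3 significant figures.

X_L = ωL = 5640 Ω
X_C = 1/(ωC) = 21400 Ω
Parallel: admittances add. Y = 1/R + 1/(jωL) + jωC
Y = (0.000833 − j0.000131) S
|Y| = 0.000843 S → |Z| = 1/|Y| = 1190 Ω, ∠Z = −∠Y = 8.90°

843 μS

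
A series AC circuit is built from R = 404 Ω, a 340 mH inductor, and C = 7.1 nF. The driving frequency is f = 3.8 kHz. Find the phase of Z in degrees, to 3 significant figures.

ω = 2πf = 23880 rad/s
X_L = ωL = 8120 Ω
X_C = 1/(ωC) = 5900 Ω
Net reactance X = X_L − X_C = 2220 Ω
Z = 404 + j2220 Ω
|Z| = √(404² + 2220²) = 2260 Ω
∠Z = arctan(2220/404) = 79.7°

79.7°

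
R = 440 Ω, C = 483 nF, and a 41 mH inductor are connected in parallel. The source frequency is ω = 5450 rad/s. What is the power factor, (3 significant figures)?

0.777

X_L = ωL = 223 Ω
X_C = 1/(ωC) = 380 Ω
Parallel: admittances add. Y = 1/R + 1/(jωL) + jωC
Y = (0.00227 − j0.00184) S
|Y| = 0.00293 S → |Z| = 1/|Y| = 342 Ω, ∠Z = −∠Y = 39.0°
cos φ = cos(39.0°) = 0.777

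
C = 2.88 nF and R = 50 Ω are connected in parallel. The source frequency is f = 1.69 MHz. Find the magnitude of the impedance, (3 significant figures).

27.4 Ω

ω = 2πf = 1.062e+07 rad/s
X_C = 1/(ωC) = 32.7 Ω
Parallel: admittances add. Y = 1/R + jωC
Y = (0.0200 + j0.0306) S
|Y| = 0.0365 S → |Z| = 1/|Y| = 27.4 Ω, ∠Z = −∠Y = -56.8°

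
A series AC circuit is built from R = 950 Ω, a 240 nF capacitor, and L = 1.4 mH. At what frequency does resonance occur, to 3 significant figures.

8.68 kHz

ω₀ = 1/√(LC) = 1/√(0.0014 × 2.4e-07) = 54550 rad/s
f₀ = ω₀/(2π) = 8.68 kHz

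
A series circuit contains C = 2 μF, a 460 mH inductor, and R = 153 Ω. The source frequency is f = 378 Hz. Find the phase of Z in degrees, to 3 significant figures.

ω = 2πf = 2375 rad/s
X_L = ωL = 1090 Ω
X_C = 1/(ωC) = 211 Ω
Net reactance X = X_L − X_C = 882 Ω
Z = 153 + j882 Ω
|Z| = √(153² + 882²) = 895 Ω
∠Z = arctan(882/153) = 80.2°

80.2°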